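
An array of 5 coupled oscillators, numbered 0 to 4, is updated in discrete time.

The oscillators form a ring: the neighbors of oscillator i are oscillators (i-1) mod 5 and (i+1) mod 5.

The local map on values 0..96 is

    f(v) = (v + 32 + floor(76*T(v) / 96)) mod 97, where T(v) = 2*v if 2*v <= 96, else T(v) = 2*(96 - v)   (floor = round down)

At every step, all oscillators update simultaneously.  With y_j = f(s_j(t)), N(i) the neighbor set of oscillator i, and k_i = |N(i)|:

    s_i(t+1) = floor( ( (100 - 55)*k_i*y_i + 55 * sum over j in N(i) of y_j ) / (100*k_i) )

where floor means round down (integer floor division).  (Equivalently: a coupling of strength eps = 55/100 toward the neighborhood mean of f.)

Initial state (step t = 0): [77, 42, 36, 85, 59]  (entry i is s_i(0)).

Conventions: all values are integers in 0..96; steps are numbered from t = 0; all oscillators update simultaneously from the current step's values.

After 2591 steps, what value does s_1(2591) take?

Simulating step by step:
t=0: [77, 42, 36, 85, 59]
t=1: [45, 38, 34, 38, 45]
t=2: [46, 34, 28, 34, 46]
t=3: [44, 26, 15, 26, 44]
t=4: [35, 33, 32, 33, 35]
t=5: [23, 20, 18, 20, 23]
t=6: [88, 83, 80, 83, 88]
t=7: [35, 37, 38, 37, 35]
t=8: [26, 29, 31, 29, 26]
t=9: [3, 8, 11, 8, 3]
t=10: [42, 50, 55, 50, 42]
t=11: [46, 52, 55, 52, 46]
t=12: [53, 54, 55, 54, 53]
t=13: [55, 55, 54, 55, 55]
t=14: [54, 54, 54, 54, 54]
t=15: [55, 55, 55, 55, 55]
t=16: [54, 54, 54, 54, 54]

Answer: s_1(2591) = 55
Key observation: The state at step 14, [54, 54, 54, 54, 54], reappears at step 16: the system is in a cycle of period 2 from step 14 on.  Therefore the state at step 2591 equals the state at step 14 + ((2591 - 14) mod 2) = 15, which is [55, 55, 55, 55, 55].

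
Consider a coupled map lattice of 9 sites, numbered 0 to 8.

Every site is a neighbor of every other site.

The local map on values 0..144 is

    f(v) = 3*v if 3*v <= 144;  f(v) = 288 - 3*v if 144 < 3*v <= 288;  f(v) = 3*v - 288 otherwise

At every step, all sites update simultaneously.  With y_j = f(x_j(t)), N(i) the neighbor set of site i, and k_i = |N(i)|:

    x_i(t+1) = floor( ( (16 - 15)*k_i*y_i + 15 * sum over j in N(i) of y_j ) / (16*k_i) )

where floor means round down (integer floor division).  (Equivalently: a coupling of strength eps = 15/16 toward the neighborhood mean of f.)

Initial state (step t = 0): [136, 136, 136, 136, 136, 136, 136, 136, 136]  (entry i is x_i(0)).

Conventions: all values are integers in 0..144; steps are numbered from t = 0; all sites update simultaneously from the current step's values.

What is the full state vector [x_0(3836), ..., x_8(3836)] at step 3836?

Simulating step by step:
t=0: [136, 136, 136, 136, 136, 136, 136, 136, 136]
t=1: [120, 120, 120, 120, 120, 120, 120, 120, 120]
t=2: [72, 72, 72, 72, 72, 72, 72, 72, 72]
t=3: [72, 72, 72, 72, 72, 72, 72, 72, 72]

Answer: [72, 72, 72, 72, 72, 72, 72, 72, 72]
Key observation: The state at step 2, [72, 72, 72, 72, 72, 72, 72, 72, 72], reappears at step 3: the system is in a cycle of period 1 from step 2 on.  Therefore the state at step 3836 equals the state at step 2 + ((3836 - 2) mod 1) = 2, which is [72, 72, 72, 72, 72, 72, 72, 72, 72].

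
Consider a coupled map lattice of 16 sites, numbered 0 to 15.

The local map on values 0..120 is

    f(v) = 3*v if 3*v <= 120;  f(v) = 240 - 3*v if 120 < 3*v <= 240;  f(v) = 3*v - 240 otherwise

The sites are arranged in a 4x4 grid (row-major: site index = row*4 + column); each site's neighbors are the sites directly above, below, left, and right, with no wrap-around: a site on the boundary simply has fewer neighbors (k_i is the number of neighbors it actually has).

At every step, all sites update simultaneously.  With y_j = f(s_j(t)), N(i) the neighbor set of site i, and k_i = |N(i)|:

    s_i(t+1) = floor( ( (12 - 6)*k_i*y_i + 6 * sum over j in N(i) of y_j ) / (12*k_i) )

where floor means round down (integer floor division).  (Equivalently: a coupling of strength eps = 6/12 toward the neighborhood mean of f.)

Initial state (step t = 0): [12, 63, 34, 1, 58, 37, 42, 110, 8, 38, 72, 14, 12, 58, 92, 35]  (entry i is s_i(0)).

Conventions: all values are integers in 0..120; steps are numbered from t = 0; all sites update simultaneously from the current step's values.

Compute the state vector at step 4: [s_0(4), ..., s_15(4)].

Simulating step by step:
t=0: [12, 63, 34, 1, 58, 37, 42, 110, 8, 38, 72, 14, 12, 58, 92, 35]
t=1: [47, 67, 79, 49, 61, 98, 97, 71, 48, 85, 50, 57, 40, 64, 50, 72]
t=2: [73, 45, 32, 54, 70, 47, 47, 49, 80, 43, 73, 58, 96, 61, 72, 51]
t=3: [44, 88, 95, 86, 35, 92, 88, 87, 31, 77, 48, 66, 38, 59, 39, 66]
t=4: [86, 43, 33, 25, 92, 38, 36, 24, 84, 40, 72, 47, 96, 71, 92, 60]

Answer: [86, 43, 33, 25, 92, 38, 36, 24, 84, 40, 72, 47, 96, 71, 92, 60]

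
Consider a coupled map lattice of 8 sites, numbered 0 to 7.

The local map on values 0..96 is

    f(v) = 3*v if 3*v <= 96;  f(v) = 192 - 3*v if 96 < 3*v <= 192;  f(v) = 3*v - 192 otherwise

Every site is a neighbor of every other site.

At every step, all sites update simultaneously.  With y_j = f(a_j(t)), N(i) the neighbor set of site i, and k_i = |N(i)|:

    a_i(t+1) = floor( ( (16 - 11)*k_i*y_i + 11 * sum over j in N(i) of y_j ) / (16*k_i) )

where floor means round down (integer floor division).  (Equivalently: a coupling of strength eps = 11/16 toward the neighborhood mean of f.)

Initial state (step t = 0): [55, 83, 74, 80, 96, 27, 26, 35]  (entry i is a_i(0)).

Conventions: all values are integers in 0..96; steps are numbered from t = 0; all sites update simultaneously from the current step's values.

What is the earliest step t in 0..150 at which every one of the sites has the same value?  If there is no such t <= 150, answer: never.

Answer: never
Key observation: The state at step 16 reappears at step 18 — the system is in a cycle of period 2 from step 16 on.  No step 0..18 is synchronized, and the cycle repeats forever, so no step up to 150 (or ever) has all sites equal.

Derivation:
t=0: [55, 83, 74, 80, 96, 27, 26, 35]  (not all equal)
t=1: [55, 61, 55, 59, 70, 66, 66, 68]  (not all equal)
t=2: [17, 13, 17, 15, 15, 13, 13, 14]  (not all equal)
t=3: [45, 42, 45, 44, 44, 42, 42, 43]  (not all equal)
t=4: [60, 62, 60, 61, 61, 62, 62, 62]  (not all equal)
t=5: [9, 7, 9, 8, 8, 7, 7, 7]  (not all equal)
t=6: [24, 22, 24, 23, 23, 22, 22, 22]  (not all equal)
t=7: [69, 67, 69, 68, 68, 67, 67, 67]  (not all equal)
t=8: [12, 10, 12, 11, 11, 10, 10, 10]  (not all equal)
t=9: [33, 31, 33, 32, 32, 31, 31, 31]  (not all equal)
t=10: [93, 93, 93, 94, 94, 93, 93, 93]  (not all equal)
t=11: [87, 87, 87, 88, 88, 87, 87, 87]  (not all equal)
t=12: [69, 69, 69, 70, 70, 69, 69, 69]  (not all equal)
t=13: [15, 15, 15, 16, 16, 15, 15, 15]  (not all equal)
t=14: [45, 45, 45, 46, 46, 45, 45, 45]  (not all equal)
t=15: [56, 56, 56, 55, 55, 56, 56, 56]  (not all equal)
t=16: [24, 24, 24, 25, 25, 24, 24, 24]  (not all equal)
t=17: [72, 72, 72, 73, 73, 72, 72, 72]  (not all equal)
t=18: [24, 24, 24, 25, 25, 24, 24, 24]  (not all equal)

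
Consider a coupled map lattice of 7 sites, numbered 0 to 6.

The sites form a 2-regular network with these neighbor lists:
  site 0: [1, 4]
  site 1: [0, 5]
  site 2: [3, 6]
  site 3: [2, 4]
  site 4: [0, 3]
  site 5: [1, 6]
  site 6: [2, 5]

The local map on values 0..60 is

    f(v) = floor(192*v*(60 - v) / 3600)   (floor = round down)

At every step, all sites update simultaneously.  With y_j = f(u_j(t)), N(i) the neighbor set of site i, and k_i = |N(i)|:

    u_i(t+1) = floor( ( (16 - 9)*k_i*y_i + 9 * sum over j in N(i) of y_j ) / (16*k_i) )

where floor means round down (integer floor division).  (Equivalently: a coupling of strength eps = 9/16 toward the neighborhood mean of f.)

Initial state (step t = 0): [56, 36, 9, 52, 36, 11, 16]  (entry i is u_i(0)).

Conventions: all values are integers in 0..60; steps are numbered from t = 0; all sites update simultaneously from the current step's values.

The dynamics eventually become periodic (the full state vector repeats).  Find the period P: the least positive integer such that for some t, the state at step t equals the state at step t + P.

Simulating step by step:
t=0: [56, 36, 9, 52, 36, 11, 16]
t=1: [30, 31, 27, 29, 29, 35, 30]
t=2: [47, 47, 47, 47, 47, 46, 47]
t=3: [32, 32, 32, 32, 32, 32, 32]
t=4: [47, 47, 47, 47, 47, 47, 47]
t=5: [32, 32, 32, 32, 32, 32, 32]

Answer: 2
Key observation: The state at step 3, [32, 32, 32, 32, 32, 32, 32], reappears at step 5 — and no state repeats earlier — so the cycle the system enters has period 2.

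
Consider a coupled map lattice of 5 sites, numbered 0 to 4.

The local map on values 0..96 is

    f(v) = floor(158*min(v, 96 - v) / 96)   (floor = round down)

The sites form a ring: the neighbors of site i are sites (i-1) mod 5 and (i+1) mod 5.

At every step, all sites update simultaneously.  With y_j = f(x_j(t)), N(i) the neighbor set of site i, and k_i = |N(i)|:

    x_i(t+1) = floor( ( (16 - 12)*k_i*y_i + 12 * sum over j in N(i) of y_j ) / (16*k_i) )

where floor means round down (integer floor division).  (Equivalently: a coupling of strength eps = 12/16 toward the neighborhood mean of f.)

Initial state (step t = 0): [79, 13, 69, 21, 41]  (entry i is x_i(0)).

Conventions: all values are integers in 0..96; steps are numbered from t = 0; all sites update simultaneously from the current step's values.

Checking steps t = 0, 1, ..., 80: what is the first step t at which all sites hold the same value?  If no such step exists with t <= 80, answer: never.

Simulating step by step:
t=0: [79, 13, 69, 21, 41]  (not all equal)
t=1: [39, 31, 31, 50, 39]  (not all equal)
t=2: [59, 55, 60, 61, 68]  (not all equal)
t=3: [57, 61, 61, 53, 55]  (not all equal)
t=4: [62, 59, 61, 64, 67]  (not all equal)
t=5: [53, 57, 56, 52, 51]  (not all equal)
t=6: [69, 66, 67, 70, 71]  (not all equal)
t=7: [44, 46, 45, 43, 42]  (not all equal)
t=8: [72, 73, 72, 71, 70]  (not all equal)
t=9: [39, 38, 39, 40, 40]  (not all equal)
t=10: [63, 63, 63, 64, 64]  (not all equal)
t=11: [53, 54, 53, 52, 52]  (not all equal)
t=12: [70, 69, 70, 71, 71]  (not all equal)
t=13: [42, 42, 42, 41, 41]  (not all equal)
t=14: [68, 69, 68, 67, 67]  (not all equal)
t=15: [45, 45, 45, 46, 46]  (not all equal)
t=16: [74, 74, 74, 74, 74]  (all equal)

Answer: 16
Key observation: Synchronization is absorbing here: once all sites are equal they stay equal, and step 16 is the first all-equal step.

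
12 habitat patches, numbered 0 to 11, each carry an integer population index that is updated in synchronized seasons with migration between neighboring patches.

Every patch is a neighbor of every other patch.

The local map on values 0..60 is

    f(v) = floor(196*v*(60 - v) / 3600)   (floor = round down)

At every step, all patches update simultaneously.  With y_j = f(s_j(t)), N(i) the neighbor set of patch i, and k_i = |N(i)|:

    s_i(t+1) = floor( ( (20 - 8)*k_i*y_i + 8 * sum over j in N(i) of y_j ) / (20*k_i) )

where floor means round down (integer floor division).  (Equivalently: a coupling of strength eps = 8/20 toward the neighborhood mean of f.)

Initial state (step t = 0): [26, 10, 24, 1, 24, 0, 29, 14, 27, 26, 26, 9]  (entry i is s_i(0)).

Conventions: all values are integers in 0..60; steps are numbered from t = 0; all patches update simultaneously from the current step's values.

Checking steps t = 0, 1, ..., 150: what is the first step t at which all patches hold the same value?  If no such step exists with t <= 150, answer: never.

Answer: 8
Key observation: Synchronization is absorbing here: once all patches are equal they stay equal, and step 8 is the first all-equal step.

Derivation:
t=0: [26, 10, 24, 1, 24, 0, 29, 14, 27, 26, 26, 9]  (not all equal)
t=1: [42, 30, 41, 17, 41, 15, 42, 35, 42, 42, 42, 28]  (not all equal)
t=2: [41, 46, 42, 40, 42, 38, 41, 44, 41, 41, 41, 45]  (not all equal)
t=3: [41, 37, 40, 42, 40, 43, 41, 39, 41, 41, 41, 38]  (not all equal)
t=4: [42, 44, 42, 41, 42, 40, 42, 43, 42, 42, 42, 43]  (not all equal)
t=5: [40, 39, 40, 41, 40, 41, 40, 39, 40, 40, 40, 39]  (not all equal)
t=6: [43, 43, 43, 42, 43, 42, 43, 43, 43, 43, 43, 43]  (not all equal)
t=7: [39, 39, 39, 40, 39, 40, 39, 39, 39, 39, 39, 39]  (not all equal)
t=8: [43, 43, 43, 43, 43, 43, 43, 43, 43, 43, 43, 43]  (all equal)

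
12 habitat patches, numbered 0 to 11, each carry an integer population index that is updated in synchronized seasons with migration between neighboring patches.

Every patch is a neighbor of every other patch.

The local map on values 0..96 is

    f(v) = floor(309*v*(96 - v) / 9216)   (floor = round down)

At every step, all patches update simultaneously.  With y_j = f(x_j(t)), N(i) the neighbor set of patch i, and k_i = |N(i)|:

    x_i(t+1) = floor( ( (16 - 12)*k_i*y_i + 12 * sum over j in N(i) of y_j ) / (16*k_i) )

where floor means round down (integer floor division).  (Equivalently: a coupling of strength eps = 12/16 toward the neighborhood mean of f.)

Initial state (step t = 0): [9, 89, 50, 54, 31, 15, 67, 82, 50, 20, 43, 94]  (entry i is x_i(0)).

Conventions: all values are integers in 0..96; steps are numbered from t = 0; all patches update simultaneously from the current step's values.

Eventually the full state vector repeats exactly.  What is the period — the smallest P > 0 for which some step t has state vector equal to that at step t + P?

Simulating step by step:
t=0: [9, 89, 50, 54, 31, 15, 67, 82, 50, 20, 43, 94]
t=1: [46, 45, 56, 55, 54, 49, 53, 49, 56, 51, 55, 43]
t=2: [76, 75, 75, 75, 75, 76, 75, 76, 75, 75, 75, 75]
t=3: [51, 51, 51, 51, 51, 51, 51, 51, 51, 51, 51, 51]
t=4: [76, 76, 76, 76, 76, 76, 76, 76, 76, 76, 76, 76]
t=5: [50, 50, 50, 50, 50, 50, 50, 50, 50, 50, 50, 50]
t=6: [77, 77, 77, 77, 77, 77, 77, 77, 77, 77, 77, 77]
t=7: [49, 49, 49, 49, 49, 49, 49, 49, 49, 49, 49, 49]
t=8: [77, 77, 77, 77, 77, 77, 77, 77, 77, 77, 77, 77]

Answer: 2
Key observation: The state at step 6, [77, 77, 77, 77, 77, 77, 77, 77, 77, 77, 77, 77], reappears at step 8 — and no state repeats earlier — so the cycle the system enters has period 2.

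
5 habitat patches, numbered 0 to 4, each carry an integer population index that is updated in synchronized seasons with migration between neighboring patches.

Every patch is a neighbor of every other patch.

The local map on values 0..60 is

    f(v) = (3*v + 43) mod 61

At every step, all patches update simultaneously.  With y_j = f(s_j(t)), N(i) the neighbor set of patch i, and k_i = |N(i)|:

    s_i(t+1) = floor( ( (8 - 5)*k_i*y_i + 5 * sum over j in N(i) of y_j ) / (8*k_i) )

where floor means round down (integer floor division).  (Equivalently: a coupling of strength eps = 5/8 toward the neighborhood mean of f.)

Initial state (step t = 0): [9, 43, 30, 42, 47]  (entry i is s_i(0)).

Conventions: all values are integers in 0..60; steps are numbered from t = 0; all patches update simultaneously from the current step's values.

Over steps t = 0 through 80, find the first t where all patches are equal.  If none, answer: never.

Simulating step by step:
t=0: [9, 43, 30, 42, 47]  (not all equal)
t=1: [20, 29, 20, 28, 18]  (not all equal)
t=2: [29, 22, 29, 21, 28]  (not all equal)
t=3: [19, 28, 19, 27, 18]  (not all equal)
t=4: [27, 20, 27, 19, 26]  (not all equal)
t=5: [23, 31, 23, 31, 35]  (not all equal)
t=6: [35, 27, 35, 27, 30]  (not all equal)
t=7: [16, 10, 16, 10, 12]  (not all equal)
t=8: [22, 18, 22, 18, 19]  (not all equal)
t=9: [42, 40, 42, 40, 40]  (not all equal)
t=10: [44, 42, 44, 42, 42]  (not all equal)
t=11: [50, 48, 50, 48, 48]  (not all equal)
t=12: [7, 5, 7, 5, 5]  (not all equal)
t=13: [28, 40, 28, 40, 40]  (not all equal)
t=14: [21, 29, 21, 29, 29]  (not all equal)
t=15: [27, 19, 27, 19, 19]  (not all equal)
t=16: [19, 27, 19, 27, 27]  (not all equal)
t=17: [21, 13, 21, 13, 13]  (not all equal)
t=18: [33, 28, 33, 28, 28]  (not all equal)
t=19: [12, 9, 12, 9, 9]  (not all equal)
t=20: [13, 11, 13, 11, 11]  (not all equal)
t=21: [18, 16, 18, 16, 16]  (not all equal)
t=22: [33, 31, 33, 31, 31]  (not all equal)
t=23: [17, 15, 17, 15, 15]  (not all equal)
t=24: [30, 28, 30, 28, 28]  (not all equal)
t=25: [8, 6, 8, 6, 6]  (not all equal)
t=26: [3, 1, 3, 1, 1]  (not all equal)
t=27: [49, 47, 49, 47, 47]  (not all equal)
t=28: [4, 2, 4, 2, 2]  (not all equal)
t=29: [52, 50, 52, 50, 50]  (not all equal)
t=30: [13, 11, 13, 11, 11]  (not all equal)

Answer: never
Key observation: The state at step 20 reappears at step 30 — the system is in a cycle of period 10 from step 20 on.  No step 0..30 is synchronized, and the cycle repeats forever, so no step up to 80 (or ever) has all patches equal.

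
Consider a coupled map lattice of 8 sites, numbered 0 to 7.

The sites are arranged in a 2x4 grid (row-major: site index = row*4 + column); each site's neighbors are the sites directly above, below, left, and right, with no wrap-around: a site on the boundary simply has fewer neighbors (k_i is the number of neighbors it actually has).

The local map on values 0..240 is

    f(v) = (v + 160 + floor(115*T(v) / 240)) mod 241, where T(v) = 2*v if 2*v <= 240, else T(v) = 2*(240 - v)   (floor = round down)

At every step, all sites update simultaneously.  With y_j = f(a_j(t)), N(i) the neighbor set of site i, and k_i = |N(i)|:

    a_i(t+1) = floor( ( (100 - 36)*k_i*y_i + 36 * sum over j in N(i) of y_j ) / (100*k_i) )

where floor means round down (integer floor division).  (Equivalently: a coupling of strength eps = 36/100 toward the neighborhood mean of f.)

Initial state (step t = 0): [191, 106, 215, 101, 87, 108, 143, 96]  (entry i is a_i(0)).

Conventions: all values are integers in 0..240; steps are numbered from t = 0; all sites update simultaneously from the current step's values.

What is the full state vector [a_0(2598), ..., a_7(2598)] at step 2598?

Answer: [155, 155, 155, 155, 155, 155, 155, 155]
Key observation: The state at step 4, [155, 155, 155, 155, 155, 155, 155, 155], reappears at step 5: the system is in a cycle of period 1 from step 4 on.  Therefore the state at step 2598 equals the state at step 4 + ((2598 - 4) mod 1) = 4, which is [155, 155, 155, 155, 155, 155, 155, 155].

Derivation:
t=0: [191, 106, 215, 101, 87, 108, 143, 96]
t=1: [138, 133, 148, 121, 108, 127, 145, 117]
t=2: [149, 154, 154, 153, 138, 151, 154, 150]
t=3: [154, 155, 155, 155, 154, 154, 155, 155]
t=4: [155, 155, 155, 155, 155, 155, 155, 155]
t=5: [155, 155, 155, 155, 155, 155, 155, 155]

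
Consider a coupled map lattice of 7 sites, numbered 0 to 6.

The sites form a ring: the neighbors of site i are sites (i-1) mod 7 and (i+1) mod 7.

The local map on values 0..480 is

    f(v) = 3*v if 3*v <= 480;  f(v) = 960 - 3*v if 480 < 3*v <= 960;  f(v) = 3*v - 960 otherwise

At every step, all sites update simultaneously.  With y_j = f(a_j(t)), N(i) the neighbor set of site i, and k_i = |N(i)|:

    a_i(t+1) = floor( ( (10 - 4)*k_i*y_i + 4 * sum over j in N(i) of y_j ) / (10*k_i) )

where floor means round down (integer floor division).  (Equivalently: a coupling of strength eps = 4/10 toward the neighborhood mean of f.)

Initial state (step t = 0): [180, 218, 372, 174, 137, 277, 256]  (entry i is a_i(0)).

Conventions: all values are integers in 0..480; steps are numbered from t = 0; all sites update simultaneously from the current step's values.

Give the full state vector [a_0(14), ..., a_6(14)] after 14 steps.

Answer: [412, 307, 287, 200, 242, 383, 423]

Derivation:
t=0: [180, 218, 372, 174, 137, 277, 256]
t=1: [351, 298, 242, 376, 360, 198, 225]
t=2: [126, 105, 187, 171, 178, 300, 262]
t=3: [324, 344, 391, 433, 357, 156, 192]
t=4: [98, 88, 210, 268, 228, 379, 326]
t=5: [232, 283, 282, 214, 232, 165, 105]
t=6: [243, 142, 154, 266, 315, 394, 334]
t=7: [232, 394, 394, 192, 85, 144, 115]
t=8: [271, 230, 254, 325, 316, 379, 346]
t=9: [157, 231, 175, 51, 45, 124, 111]
t=10: [402, 341, 345, 205, 186, 316, 368]
t=11: [189, 102, 126, 302, 312, 116, 138]
t=12: [379, 337, 298, 112, 94, 296, 396]
t=13: [162, 79, 117, 271, 250, 145, 186]
t=14: [412, 307, 287, 200, 242, 383, 423]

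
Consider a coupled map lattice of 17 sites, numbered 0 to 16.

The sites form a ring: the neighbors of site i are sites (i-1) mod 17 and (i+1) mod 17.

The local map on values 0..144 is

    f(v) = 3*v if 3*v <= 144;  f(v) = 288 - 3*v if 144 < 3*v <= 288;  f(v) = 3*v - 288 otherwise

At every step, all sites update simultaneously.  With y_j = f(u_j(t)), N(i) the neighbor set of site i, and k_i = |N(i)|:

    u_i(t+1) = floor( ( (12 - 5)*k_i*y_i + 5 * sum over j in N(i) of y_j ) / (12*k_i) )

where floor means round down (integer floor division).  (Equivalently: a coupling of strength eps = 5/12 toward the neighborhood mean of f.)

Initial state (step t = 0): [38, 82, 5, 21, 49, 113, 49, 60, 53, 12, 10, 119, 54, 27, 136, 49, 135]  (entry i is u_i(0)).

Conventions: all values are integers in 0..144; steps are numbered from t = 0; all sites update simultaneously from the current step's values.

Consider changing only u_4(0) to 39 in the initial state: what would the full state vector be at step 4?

Simulating step by step:
t=0: [38, 82, 5, 21, 39, 113, 49, 60, 53, 12, 10, 119, 54, 27, 136, 49, 135]
t=1: [99, 51, 30, 64, 92, 83, 115, 119, 105, 54, 39, 72, 104, 98, 116, 131, 121]
t=2: [49, 99, 100, 77, 35, 37, 55, 57, 56, 103, 109, 71, 30, 21, 58, 89, 67]
t=3: [102, 37, 20, 57, 96, 112, 119, 118, 98, 45, 42, 70, 81, 79, 84, 54, 84]
t=4: [41, 81, 82, 80, 34, 42, 64, 54, 45, 106, 117, 81, 53, 46, 57, 88, 51]

Answer: [41, 81, 82, 80, 34, 42, 64, 54, 45, 106, 117, 81, 53, 46, 57, 88, 51]
Key observation: This trace re-runs the system from the modified initial state.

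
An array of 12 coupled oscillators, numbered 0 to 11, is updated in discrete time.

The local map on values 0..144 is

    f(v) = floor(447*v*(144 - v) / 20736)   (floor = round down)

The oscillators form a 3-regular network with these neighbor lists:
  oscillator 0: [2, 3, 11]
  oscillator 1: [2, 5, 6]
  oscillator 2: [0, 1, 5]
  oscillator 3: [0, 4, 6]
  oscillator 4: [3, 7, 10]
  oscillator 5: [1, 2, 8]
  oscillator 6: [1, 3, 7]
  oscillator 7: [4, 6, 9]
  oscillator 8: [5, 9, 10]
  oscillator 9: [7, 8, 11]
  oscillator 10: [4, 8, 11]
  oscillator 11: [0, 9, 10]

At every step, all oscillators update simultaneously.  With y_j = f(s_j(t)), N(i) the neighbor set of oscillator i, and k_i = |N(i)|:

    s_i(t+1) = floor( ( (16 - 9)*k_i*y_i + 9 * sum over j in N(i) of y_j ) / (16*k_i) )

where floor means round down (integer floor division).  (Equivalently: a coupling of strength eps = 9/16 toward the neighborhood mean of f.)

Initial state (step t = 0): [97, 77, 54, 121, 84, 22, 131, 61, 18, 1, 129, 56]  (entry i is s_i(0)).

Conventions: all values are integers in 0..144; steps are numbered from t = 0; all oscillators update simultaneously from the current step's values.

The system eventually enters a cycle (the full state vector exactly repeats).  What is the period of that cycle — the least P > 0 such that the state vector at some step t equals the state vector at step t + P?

Answer: 2
Key observation: The state at step 10, [109, 109, 109, 109, 109, 109, 109, 109, 109, 109, 109, 109], reappears at step 12 — and no state repeats earlier — so the cycle the system enters has period 2.

Derivation:
t=0: [97, 77, 54, 121, 84, 22, 131, 61, 18, 1, 129, 56]
t=1: [93, 85, 95, 71, 86, 74, 68, 75, 39, 50, 67, 73]
t=2: [105, 107, 103, 108, 109, 104, 110, 108, 99, 102, 105, 107]
t=3: [87, 85, 88, 83, 83, 89, 82, 83, 92, 89, 87, 87]
t=4: [106, 107, 106, 108, 108, 105, 108, 108, 104, 105, 106, 105]
t=5: [85, 85, 86, 83, 83, 87, 83, 83, 88, 87, 86, 87]
t=6: [107, 107, 107, 108, 108, 106, 108, 108, 106, 106, 107, 106]
t=7: [84, 84, 85, 83, 83, 85, 83, 83, 85, 85, 85, 85]
t=8: [108, 108, 108, 108, 108, 108, 108, 108, 108, 108, 108, 108]
t=9: [83, 83, 83, 83, 83, 83, 83, 83, 83, 83, 83, 83]
t=10: [109, 109, 109, 109, 109, 109, 109, 109, 109, 109, 109, 109]
t=11: [82, 82, 82, 82, 82, 82, 82, 82, 82, 82, 82, 82]
t=12: [109, 109, 109, 109, 109, 109, 109, 109, 109, 109, 109, 109]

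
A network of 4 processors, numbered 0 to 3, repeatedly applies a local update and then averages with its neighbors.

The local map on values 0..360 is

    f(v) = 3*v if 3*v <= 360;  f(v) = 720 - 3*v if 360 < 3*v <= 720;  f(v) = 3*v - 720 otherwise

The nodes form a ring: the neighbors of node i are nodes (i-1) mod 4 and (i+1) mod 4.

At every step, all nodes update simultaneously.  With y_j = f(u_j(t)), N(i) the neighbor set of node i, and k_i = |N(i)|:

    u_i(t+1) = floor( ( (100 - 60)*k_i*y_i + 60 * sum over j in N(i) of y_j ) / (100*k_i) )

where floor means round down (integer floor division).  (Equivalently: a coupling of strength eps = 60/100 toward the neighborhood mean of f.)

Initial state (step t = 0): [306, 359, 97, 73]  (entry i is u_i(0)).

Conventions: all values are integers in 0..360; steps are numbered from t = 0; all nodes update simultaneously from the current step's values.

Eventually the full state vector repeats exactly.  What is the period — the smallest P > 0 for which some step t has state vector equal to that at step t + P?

Answer: 2
Key observation: The state at step 34, [270, 270, 270, 270], reappears at step 36 — and no state repeats earlier — so the cycle the system enters has period 2.

Derivation:
t=0: [306, 359, 97, 73]
t=1: [252, 289, 289, 234]
t=2: [63, 113, 108, 62]
t=3: [233, 289, 287, 228]
t=4: [63, 107, 111, 63]
t=5: [228, 285, 286, 232]
t=6: [62, 106, 102, 61]
t=7: [224, 274, 272, 220]
t=8: [67, 84, 87, 67]
t=9: [216, 239, 240, 219]
t=10: [48, 22, 19, 46]
t=11: [118, 86, 84, 115]
t=12: [322, 285, 281, 319]
t=13: [210, 164, 160, 205]
t=14: [135, 190, 195, 141]
t=15: [260, 195, 188, 253]
t=16: [76, 118, 114, 80]
t=17: [269, 312, 315, 267]
t=18: [123, 180, 179, 126]
t=19: [297, 232, 229, 297]
t=20: [126, 70, 71, 129]
t=21: [299, 250, 248, 299]
t=22: [132, 72, 71, 131]
t=23: [292, 247, 248, 291]
t=24: [114, 62, 61, 115]
t=25: [296, 231, 232, 295]
t=26: [124, 68, 67, 123]
t=27: [305, 246, 246, 305]
t=28: [141, 71, 71, 141]
t=29: [271, 238, 238, 271]
t=30: [66, 32, 32, 66]
t=31: [167, 126, 126, 167]
t=32: [255, 305, 305, 255]
t=33: [90, 150, 150, 90]
t=34: [270, 270, 270, 270]
t=35: [90, 90, 90, 90]
t=36: [270, 270, 270, 270]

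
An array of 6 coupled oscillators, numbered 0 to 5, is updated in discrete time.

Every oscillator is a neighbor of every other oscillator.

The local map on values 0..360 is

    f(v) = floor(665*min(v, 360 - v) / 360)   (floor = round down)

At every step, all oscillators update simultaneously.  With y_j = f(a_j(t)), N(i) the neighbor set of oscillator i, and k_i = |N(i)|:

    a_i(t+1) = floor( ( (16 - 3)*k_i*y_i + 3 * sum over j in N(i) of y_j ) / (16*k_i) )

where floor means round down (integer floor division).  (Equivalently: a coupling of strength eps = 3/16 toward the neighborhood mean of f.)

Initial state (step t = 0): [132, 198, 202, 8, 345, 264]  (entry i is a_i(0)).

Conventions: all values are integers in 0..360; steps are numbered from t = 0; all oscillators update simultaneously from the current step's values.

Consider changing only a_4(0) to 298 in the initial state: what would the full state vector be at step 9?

Answer: [236, 284, 239, 271, 280, 250]
Key observation: This trace re-runs the system from the modified initial state.

Derivation:
t=0: [132, 198, 202, 8, 298, 264]
t=1: [231, 274, 268, 53, 131, 179]
t=2: [230, 168, 177, 121, 233, 301]
t=3: [240, 294, 306, 226, 235, 137]
t=4: [215, 137, 120, 235, 222, 239]
t=5: [261, 250, 225, 232, 251, 227]
t=6: [190, 206, 242, 232, 205, 239]
t=7: [301, 278, 226, 241, 280, 231]
t=8: [125, 158, 233, 211, 155, 226]
t=9: [236, 284, 239, 271, 280, 250]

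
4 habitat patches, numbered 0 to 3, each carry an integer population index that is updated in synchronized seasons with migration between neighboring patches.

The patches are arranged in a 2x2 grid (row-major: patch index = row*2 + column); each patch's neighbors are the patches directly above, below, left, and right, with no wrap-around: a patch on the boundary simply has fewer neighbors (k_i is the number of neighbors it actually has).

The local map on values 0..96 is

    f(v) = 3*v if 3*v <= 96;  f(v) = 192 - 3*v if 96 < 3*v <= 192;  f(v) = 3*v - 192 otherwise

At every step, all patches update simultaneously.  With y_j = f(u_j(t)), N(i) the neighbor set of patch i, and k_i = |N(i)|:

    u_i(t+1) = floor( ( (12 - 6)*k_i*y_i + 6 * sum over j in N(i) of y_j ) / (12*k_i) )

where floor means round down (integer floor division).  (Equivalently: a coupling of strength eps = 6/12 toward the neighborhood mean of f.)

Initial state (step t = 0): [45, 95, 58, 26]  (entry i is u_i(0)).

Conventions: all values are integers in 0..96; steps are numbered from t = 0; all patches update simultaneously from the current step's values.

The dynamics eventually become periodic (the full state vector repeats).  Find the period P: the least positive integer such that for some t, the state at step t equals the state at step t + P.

Simulating step by step:
t=0: [45, 95, 58, 26]
t=1: [56, 80, 42, 66]
t=2: [40, 31, 40, 31]
t=3: [77, 87, 77, 87]
t=4: [46, 61, 46, 61]
t=5: [42, 20, 42, 20]
t=6: [64, 61, 64, 61]
t=7: [2, 6, 2, 6]
t=8: [9, 15, 9, 15]
t=9: [31, 40, 31, 40]
t=10: [87, 77, 87, 77]
t=11: [61, 46, 61, 46]
t=12: [20, 42, 20, 42]
t=13: [61, 64, 61, 64]
t=14: [6, 2, 6, 2]
t=15: [15, 9, 15, 9]
t=16: [40, 31, 40, 31]

Answer: 14
Key observation: The state at step 2, [40, 31, 40, 31], reappears at step 16 — and no state repeats earlier — so the cycle the system enters has period 14.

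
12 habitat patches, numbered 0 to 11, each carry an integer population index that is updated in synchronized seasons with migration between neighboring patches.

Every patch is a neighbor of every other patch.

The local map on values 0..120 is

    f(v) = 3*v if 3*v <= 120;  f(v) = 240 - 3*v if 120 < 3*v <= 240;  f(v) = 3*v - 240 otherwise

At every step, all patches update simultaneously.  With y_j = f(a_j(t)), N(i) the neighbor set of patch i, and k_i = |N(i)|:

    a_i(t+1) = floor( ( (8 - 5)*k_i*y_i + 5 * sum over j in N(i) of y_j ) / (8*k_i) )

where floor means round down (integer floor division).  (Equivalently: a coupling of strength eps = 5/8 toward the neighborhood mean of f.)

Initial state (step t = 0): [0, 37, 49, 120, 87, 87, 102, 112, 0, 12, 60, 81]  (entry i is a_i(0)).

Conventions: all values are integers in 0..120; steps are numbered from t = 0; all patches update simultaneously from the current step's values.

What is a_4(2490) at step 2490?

Simulating step by step:
t=0: [0, 37, 49, 120, 87, 87, 102, 112, 0, 12, 60, 81]
t=1: [35, 70, 65, 73, 42, 42, 56, 66, 35, 47, 54, 36]
t=2: [86, 62, 67, 59, 89, 89, 75, 66, 86, 84, 77, 87]
t=3: [25, 36, 32, 39, 28, 28, 24, 32, 25, 23, 22, 26]
t=4: [81, 92, 88, 95, 84, 84, 80, 88, 81, 79, 78, 82]
t=5: [10, 21, 17, 24, 13, 13, 9, 17, 10, 10, 11, 11]
t=6: [37, 48, 44, 51, 40, 40, 36, 44, 37, 37, 38, 38]
t=7: [109, 104, 108, 102, 112, 112, 108, 108, 109, 109, 110, 110]
t=8: [85, 81, 84, 79, 88, 88, 84, 84, 85, 85, 86, 86]
t=9: [14, 10, 13, 10, 17, 17, 13, 13, 14, 14, 15, 15]
t=10: [41, 37, 40, 37, 44, 44, 40, 40, 41, 41, 42, 42]
t=11: [115, 113, 116, 113, 112, 112, 116, 116, 115, 115, 114, 114]
t=12: [103, 101, 104, 101, 100, 100, 104, 104, 103, 103, 102, 102]
t=13: [67, 65, 68, 65, 64, 64, 68, 68, 67, 67, 66, 66]
t=14: [40, 42, 39, 42, 43, 43, 39, 39, 40, 40, 41, 41]
t=15: [117, 115, 116, 115, 114, 114, 116, 116, 117, 117, 116, 116]
t=16: [108, 106, 107, 106, 105, 105, 107, 107, 108, 108, 107, 107]
t=17: [81, 79, 80, 79, 78, 78, 80, 80, 81, 81, 80, 80]
t=18: [2, 2, 1, 2, 3, 3, 1, 1, 2, 2, 1, 1]
t=19: [5, 5, 4, 5, 6, 6, 4, 4, 5, 5, 4, 4]
t=20: [14, 14, 13, 14, 15, 15, 13, 13, 14, 14, 13, 13]
t=21: [41, 41, 40, 41, 42, 42, 40, 40, 41, 41, 40, 40]
t=22: [117, 117, 118, 117, 116, 116, 118, 118, 117, 117, 118, 118]
t=23: [111, 111, 112, 111, 110, 110, 112, 112, 111, 111, 112, 112]
t=24: [93, 93, 94, 93, 92, 92, 94, 94, 93, 93, 94, 94]
t=25: [39, 39, 40, 39, 38, 38, 40, 40, 39, 39, 40, 40]
t=26: [117, 117, 118, 117, 116, 116, 118, 118, 117, 117, 118, 118]

Answer: a_4(2490) = 116
Key observation: The state at step 22, [117, 117, 118, 117, 116, 116, 118, 118, 117, 117, 118, 118], reappears at step 26: the system is in a cycle of period 4 from step 22 on.  Therefore the state at step 2490 equals the state at step 22 + ((2490 - 22) mod 4) = 22, which is [117, 117, 118, 117, 116, 116, 118, 118, 117, 117, 118, 118].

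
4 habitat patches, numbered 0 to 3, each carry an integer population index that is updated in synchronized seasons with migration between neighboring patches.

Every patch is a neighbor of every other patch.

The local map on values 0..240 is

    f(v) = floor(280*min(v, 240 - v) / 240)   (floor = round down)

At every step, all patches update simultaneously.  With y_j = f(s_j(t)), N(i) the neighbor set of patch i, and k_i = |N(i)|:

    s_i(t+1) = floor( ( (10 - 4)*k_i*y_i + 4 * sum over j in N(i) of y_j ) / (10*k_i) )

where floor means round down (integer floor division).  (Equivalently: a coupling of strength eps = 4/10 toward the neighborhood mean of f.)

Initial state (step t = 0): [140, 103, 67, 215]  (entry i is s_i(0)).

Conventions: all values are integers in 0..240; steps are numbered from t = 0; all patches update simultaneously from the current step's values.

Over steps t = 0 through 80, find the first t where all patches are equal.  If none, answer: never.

Answer: 9
Key observation: Synchronization is absorbing here: once all patches are equal they stay equal, and step 9 is the first all-equal step.

Derivation:
t=0: [140, 103, 67, 215]  (not all equal)
t=1: [99, 101, 82, 59]  (not all equal)
t=2: [106, 107, 97, 84]  (not all equal)
t=3: [118, 118, 113, 106]  (not all equal)
t=4: [134, 134, 131, 127]  (not all equal)
t=5: [124, 124, 126, 128]  (not all equal)
t=6: [134, 134, 133, 131]  (not all equal)
t=7: [123, 123, 124, 125]  (not all equal)
t=8: [135, 135, 135, 134]  (not all equal)
t=9: [122, 122, 122, 122]  (all equal)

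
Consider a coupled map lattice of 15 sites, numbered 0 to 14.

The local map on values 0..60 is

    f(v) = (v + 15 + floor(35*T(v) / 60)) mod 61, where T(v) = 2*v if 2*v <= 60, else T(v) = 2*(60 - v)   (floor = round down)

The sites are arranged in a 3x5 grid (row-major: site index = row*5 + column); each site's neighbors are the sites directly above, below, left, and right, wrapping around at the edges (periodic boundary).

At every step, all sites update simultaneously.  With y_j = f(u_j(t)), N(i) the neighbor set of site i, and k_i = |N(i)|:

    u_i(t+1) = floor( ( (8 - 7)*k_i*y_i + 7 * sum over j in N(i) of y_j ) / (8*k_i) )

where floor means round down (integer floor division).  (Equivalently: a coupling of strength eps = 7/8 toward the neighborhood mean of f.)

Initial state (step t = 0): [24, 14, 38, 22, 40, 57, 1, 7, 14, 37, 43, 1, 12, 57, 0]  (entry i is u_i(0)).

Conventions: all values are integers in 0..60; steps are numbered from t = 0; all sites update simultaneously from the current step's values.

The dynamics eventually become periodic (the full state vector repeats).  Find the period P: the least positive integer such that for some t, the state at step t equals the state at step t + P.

Answer: 4
Key observation: The state at step 13, [16, 16, 16, 16, 16, 16, 16, 16, 16, 16, 16, 16, 16, 16, 16], reappears at step 17 — and no state repeats earlier — so the cycle the system enters has period 4.

Derivation:
t=0: [24, 14, 38, 22, 40, 57, 1, 7, 14, 37, 43, 1, 12, 57, 0]
t=1: [20, 18, 27, 20, 10, 14, 25, 30, 19, 22, 13, 28, 22, 24, 15]
t=2: [46, 26, 30, 31, 40, 29, 29, 19, 25, 40, 41, 24, 11, 36, 24]
t=3: [15, 13, 29, 15, 14, 16, 21, 24, 24, 12, 11, 18, 26, 17, 15]
t=4: [44, 44, 25, 31, 45, 46, 40, 20, 32, 37, 47, 39, 29, 30, 44]
t=5: [16, 14, 24, 15, 16, 16, 25, 20, 26, 16, 16, 16, 24, 17, 16]
t=6: [48, 30, 34, 31, 48, 40, 44, 13, 46, 40, 49, 29, 36, 30, 49]
t=7: [16, 16, 23, 17, 16, 16, 22, 20, 23, 16, 15, 16, 23, 17, 16]
t=8: [48, 28, 35, 29, 49, 38, 44, 9, 46, 38, 48, 28, 35, 29, 49]
t=9: [15, 15, 20, 16, 15, 16, 19, 19, 20, 15, 15, 15, 20, 16, 15]
t=10: [47, 51, 53, 52, 47, 49, 50, 57, 51, 49, 47, 51, 53, 52, 47]
t=11: [15, 15, 14, 15, 15, 15, 14, 14, 14, 15, 15, 15, 14, 15, 15]
t=12: [47, 46, 45, 46, 47, 46, 46, 45, 46, 46, 47, 46, 45, 46, 47]
t=13: [16, 16, 16, 16, 16, 16, 16, 16, 16, 16, 16, 16, 16, 16, 16]
t=14: [49, 49, 49, 49, 49, 49, 49, 49, 49, 49, 49, 49, 49, 49, 49]
t=15: [15, 15, 15, 15, 15, 15, 15, 15, 15, 15, 15, 15, 15, 15, 15]
t=16: [47, 47, 47, 47, 47, 47, 47, 47, 47, 47, 47, 47, 47, 47, 47]
t=17: [16, 16, 16, 16, 16, 16, 16, 16, 16, 16, 16, 16, 16, 16, 16]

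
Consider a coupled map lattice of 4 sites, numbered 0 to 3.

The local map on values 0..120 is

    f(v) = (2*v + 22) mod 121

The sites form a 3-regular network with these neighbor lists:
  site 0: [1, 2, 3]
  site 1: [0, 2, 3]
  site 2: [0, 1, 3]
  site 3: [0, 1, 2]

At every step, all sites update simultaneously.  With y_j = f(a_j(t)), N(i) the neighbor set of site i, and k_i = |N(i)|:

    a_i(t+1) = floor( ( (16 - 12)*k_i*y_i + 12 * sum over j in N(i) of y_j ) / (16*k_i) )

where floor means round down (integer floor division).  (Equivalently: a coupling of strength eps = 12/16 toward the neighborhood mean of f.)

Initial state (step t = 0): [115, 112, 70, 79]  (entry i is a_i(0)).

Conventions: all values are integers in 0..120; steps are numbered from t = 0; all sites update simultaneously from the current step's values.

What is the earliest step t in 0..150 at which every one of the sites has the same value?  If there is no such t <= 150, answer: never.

Simulating step by step:
t=0: [115, 112, 70, 79]  (not all equal)
t=1: [28, 28, 28, 28]  (all equal)

Answer: 1
Key observation: Synchronization is absorbing here: once all sites are equal they stay equal, and step 1 is the first all-equal step.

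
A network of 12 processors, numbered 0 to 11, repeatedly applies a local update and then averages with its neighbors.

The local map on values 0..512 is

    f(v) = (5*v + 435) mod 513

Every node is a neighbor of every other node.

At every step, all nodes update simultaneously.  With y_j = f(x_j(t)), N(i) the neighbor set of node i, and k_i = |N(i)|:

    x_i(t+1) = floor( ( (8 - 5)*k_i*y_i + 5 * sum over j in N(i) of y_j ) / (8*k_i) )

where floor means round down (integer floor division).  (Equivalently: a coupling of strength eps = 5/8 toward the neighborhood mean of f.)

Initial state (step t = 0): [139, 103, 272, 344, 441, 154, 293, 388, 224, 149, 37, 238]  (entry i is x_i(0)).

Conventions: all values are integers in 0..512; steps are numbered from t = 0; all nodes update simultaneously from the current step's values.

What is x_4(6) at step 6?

Simulating step by step:
t=0: [139, 103, 272, 344, 441, 154, 293, 388, 224, 149, 37, 238]
t=1: [158, 264, 206, 157, 148, 182, 239, 227, 130, 174, 159, 152]
t=2: [196, 202, 273, 195, 180, 234, 162, 143, 152, 222, 198, 187]
t=3: [299, 308, 258, 297, 273, 196, 245, 214, 229, 177, 302, 284]
t=4: [334, 349, 269, 331, 293, 334, 248, 362, 223, 303, 339, 310]
t=5: [138, 162, 198, 134, 236, 138, 165, 183, 125, 252, 146, 264]
t=6: [149, 187, 244, 142, 142, 149, 192, 220, 128, 167, 162, 186]

Answer: x_4(6) = 142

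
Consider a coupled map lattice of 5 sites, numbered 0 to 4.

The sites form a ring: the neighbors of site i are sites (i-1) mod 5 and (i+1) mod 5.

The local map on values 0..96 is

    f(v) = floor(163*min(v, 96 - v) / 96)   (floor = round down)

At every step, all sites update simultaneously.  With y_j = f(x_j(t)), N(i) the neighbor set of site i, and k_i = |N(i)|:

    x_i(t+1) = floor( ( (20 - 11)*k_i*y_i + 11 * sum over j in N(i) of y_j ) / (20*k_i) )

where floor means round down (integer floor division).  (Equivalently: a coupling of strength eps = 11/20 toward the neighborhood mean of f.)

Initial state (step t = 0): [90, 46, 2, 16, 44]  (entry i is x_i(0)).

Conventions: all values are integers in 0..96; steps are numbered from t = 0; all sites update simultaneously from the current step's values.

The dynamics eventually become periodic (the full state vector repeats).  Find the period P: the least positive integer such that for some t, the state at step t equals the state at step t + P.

Simulating step by step:
t=0: [90, 46, 2, 16, 44]
t=1: [46, 38, 30, 33, 43]
t=2: [72, 64, 55, 59, 69]
t=3: [45, 54, 62, 59, 48]
t=4: [76, 68, 62, 65, 74]
t=5: [37, 45, 52, 49, 40]
t=6: [67, 71, 75, 74, 68]
t=7: [46, 42, 37, 39, 44]
t=8: [74, 70, 65, 67, 72]
t=9: [39, 44, 48, 47, 41]
t=10: [69, 73, 78, 76, 70]
t=11: [43, 38, 33, 35, 41]
t=12: [69, 64, 59, 60, 67]
t=13: [48, 53, 59, 57, 51]
t=14: [77, 72, 66, 67, 74]
t=15: [35, 40, 46, 45, 38]
t=16: [62, 67, 74, 73, 65]
t=17: [53, 47, 40, 42, 49]
t=18: [76, 74, 71, 72, 75]
t=19: [34, 37, 40, 39, 35]
t=20: [58, 62, 65, 64, 60]
t=21: [61, 57, 53, 55, 59]
t=22: [61, 66, 69, 68, 63]
t=23: [55, 51, 46, 48, 54]
t=24: [71, 74, 78, 77, 73]
t=25: [39, 36, 32, 33, 37]
t=26: [63, 60, 56, 57, 61]
t=27: [58, 61, 65, 64, 60]
t=28: [61, 58, 54, 55, 59]
t=29: [61, 64, 68, 67, 63]
t=30: [56, 53, 49, 50, 54]
t=31: [69, 73, 77, 76, 71]
t=32: [42, 38, 34, 35, 40]
t=33: [67, 64, 59, 60, 65]
t=34: [51, 54, 59, 58, 53]
t=35: [73, 69, 65, 65, 71]
t=36: [41, 45, 50, 49, 43]
t=37: [72, 74, 77, 77, 73]
t=38: [38, 36, 33, 33, 37]
t=39: [62, 60, 57, 57, 60]
t=40: [59, 61, 64, 64, 61]
t=41: [60, 58, 55, 55, 58]
t=42: [62, 64, 67, 67, 64]
t=43: [55, 53, 50, 50, 53]
t=44: [71, 73, 76, 76, 73]
t=45: [40, 38, 34, 34, 38]
t=46: [65, 62, 58, 58, 62]
t=47: [54, 57, 62, 62, 57]
t=48: [68, 64, 59, 59, 64]
t=49: [50, 54, 59, 59, 54]
t=50: [74, 70, 64, 64, 70]
t=51: [40, 44, 51, 51, 44]
t=52: [70, 72, 75, 75, 72]
t=53: [41, 39, 36, 36, 39]
t=54: [67, 65, 62, 62, 65]
t=55: [50, 52, 55, 55, 52]
t=56: [75, 73, 70, 70, 73]
t=57: [37, 39, 42, 42, 39]
t=58: [64, 66, 69, 69, 66]
t=59: [51, 49, 46, 46, 49]
t=60: [77, 77, 78, 78, 77]
t=61: [32, 31, 30, 30, 31]
t=62: [52, 52, 50, 50, 52]
t=63: [74, 75, 76, 76, 75]
t=64: [35, 35, 33, 33, 35]
t=65: [59, 58, 56, 56, 58]
t=66: [63, 64, 66, 66, 64]
t=67: [54, 53, 51, 51, 53]
t=68: [72, 73, 75, 75, 73]
t=69: [39, 38, 36, 36, 38]
t=70: [64, 63, 61, 61, 63]
t=71: [55, 56, 58, 58, 56]
t=72: [67, 66, 64, 64, 66]
t=73: [49, 50, 52, 52, 50]
t=74: [78, 77, 75, 75, 77]
t=75: [31, 32, 34, 34, 32]
t=76: [53, 54, 56, 56, 54]
t=77: [71, 70, 68, 68, 70]
t=78: [43, 44, 46, 46, 44]
t=79: [73, 74, 76, 76, 74]
t=80: [37, 36, 34, 34, 36]
t=81: [61, 60, 58, 58, 60]
t=82: [60, 61, 63, 63, 61]
t=83: [59, 58, 56, 56, 58]

Answer: 18
Key observation: The state at step 65, [59, 58, 56, 56, 58], reappears at step 83 — and no state repeats earlier — so the cycle the system enters has period 18.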